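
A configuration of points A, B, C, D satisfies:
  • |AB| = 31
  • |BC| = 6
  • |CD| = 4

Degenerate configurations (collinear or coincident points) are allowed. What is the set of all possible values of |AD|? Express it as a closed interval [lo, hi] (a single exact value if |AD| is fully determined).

|AB| ∈ {31}
|BC| ∈ {6}
|CD| ∈ {4}
|AC| ∈ [25, 37]
|BD| ∈ [2, 10]
|AD| ∈ [21, 41]

|AD| ∈ [21, 41]  (≈ [21.0000, 41.0000])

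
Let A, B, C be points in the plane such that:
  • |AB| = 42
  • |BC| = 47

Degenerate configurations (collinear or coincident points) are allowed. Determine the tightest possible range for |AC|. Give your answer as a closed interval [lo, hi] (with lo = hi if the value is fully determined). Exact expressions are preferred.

|AB| ∈ {42}
|BC| ∈ {47}
|AC| ∈ [5, 89]

|AC| ∈ [5, 89]  (≈ [5.0000, 89.0000])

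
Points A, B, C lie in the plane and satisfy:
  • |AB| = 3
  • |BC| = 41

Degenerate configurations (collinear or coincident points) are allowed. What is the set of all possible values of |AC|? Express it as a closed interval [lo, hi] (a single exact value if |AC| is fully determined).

|AB| ∈ {3}
|BC| ∈ {41}
|AC| ∈ [38, 44]

|AC| ∈ [38, 44]  (≈ [38.0000, 44.0000])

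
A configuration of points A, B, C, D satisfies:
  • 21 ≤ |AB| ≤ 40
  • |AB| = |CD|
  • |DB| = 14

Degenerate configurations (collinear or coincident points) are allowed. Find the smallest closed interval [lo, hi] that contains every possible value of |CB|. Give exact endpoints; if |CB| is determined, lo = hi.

|AB| ∈ [21, 40]
|BD| ∈ {14}
|CD| ∈ [21, 40]
|AD| ∈ [7, 54]
|BC| ∈ [7, 54]
|AC| ∈ [0, 94]

|CB| ∈ [7, 54]  (≈ [7.0000, 54.0000])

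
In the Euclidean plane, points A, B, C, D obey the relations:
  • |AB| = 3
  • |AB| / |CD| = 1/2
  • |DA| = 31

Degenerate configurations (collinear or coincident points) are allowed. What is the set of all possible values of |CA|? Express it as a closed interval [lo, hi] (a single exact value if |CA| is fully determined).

|CA| ∈ [25, 37]  (≈ [25.0000, 37.0000])

|AB| ∈ {3}
|AD| ∈ {31}
|CD| ∈ {6}
|BD| ∈ [28, 34]
|AC| ∈ [25, 37]
|BC| ∈ [22, 40]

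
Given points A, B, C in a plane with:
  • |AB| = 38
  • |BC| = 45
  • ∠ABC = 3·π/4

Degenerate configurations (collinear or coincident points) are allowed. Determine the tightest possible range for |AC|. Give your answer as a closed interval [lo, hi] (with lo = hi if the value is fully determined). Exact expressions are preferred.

|AC| = √(1710·√(2) + 3469)  (≈ 76.7288)

|AB| ∈ {38}
|BC| ∈ {45}
|AC| ∈ {√(1710·√(2) + 3469)}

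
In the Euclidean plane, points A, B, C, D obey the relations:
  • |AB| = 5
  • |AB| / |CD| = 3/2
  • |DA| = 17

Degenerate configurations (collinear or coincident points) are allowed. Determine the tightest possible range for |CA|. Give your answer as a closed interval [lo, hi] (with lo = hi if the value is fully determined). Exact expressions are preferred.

|AB| ∈ {5}
|AD| ∈ {17}
|CD| ∈ {10/3}
|BD| ∈ [12, 22]
|AC| ∈ [41/3, 61/3]
|BC| ∈ [26/3, 76/3]

|CA| ∈ [41/3, 61/3]  (≈ [13.6667, 20.3333])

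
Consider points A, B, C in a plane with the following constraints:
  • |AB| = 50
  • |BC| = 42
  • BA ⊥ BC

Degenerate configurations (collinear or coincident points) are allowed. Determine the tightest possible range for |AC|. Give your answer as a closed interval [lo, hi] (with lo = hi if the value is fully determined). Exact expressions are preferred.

|AC| = 2·√(1066)  (≈ 65.2993)

|AB| ∈ {50}
|BC| ∈ {42}
|AC| ∈ {2·√(1066)}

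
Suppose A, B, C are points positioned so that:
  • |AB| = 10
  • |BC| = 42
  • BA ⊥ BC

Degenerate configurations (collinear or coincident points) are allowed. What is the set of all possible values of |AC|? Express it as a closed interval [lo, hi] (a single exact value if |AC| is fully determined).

|AC| = 2·√(466)  (≈ 43.1741)

|AB| ∈ {10}
|BC| ∈ {42}
|AC| ∈ {2·√(466)}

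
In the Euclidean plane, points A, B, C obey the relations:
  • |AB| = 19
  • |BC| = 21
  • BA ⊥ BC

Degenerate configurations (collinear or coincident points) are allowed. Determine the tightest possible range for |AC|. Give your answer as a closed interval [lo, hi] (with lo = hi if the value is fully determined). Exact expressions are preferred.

|AC| = √(802)  (≈ 28.3196)

|AB| ∈ {19}
|BC| ∈ {21}
|AC| ∈ {√(802)}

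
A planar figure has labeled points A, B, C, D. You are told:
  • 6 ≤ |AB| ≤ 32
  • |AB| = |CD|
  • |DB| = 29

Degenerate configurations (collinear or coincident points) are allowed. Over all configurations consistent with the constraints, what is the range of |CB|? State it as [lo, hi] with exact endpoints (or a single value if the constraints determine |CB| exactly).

|AB| ∈ [6, 32]
|BD| ∈ {29}
|CD| ∈ [6, 32]
|AD| ∈ [0, 61]
|BC| ∈ [0, 61]
|AC| ∈ [0, 93]

|CB| ∈ [0, 61]  (≈ [0.0000, 61.0000])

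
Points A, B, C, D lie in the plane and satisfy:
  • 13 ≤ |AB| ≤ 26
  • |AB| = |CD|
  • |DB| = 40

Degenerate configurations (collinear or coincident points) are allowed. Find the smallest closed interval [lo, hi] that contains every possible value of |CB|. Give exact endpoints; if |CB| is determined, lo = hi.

|CB| ∈ [14, 66]  (≈ [14.0000, 66.0000])

|AB| ∈ [13, 26]
|BD| ∈ {40}
|CD| ∈ [13, 26]
|AD| ∈ [14, 66]
|BC| ∈ [14, 66]
|AC| ∈ [0, 92]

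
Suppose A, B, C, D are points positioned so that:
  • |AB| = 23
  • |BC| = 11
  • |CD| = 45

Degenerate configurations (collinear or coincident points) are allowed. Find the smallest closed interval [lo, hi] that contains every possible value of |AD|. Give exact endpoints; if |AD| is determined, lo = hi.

|AB| ∈ {23}
|BC| ∈ {11}
|CD| ∈ {45}
|AC| ∈ [12, 34]
|BD| ∈ [34, 56]
|AD| ∈ [11, 79]

|AD| ∈ [11, 79]  (≈ [11.0000, 79.0000])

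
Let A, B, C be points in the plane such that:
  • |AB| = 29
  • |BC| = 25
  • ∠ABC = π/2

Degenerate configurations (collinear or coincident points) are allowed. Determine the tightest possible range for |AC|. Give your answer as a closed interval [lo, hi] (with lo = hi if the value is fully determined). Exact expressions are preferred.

|AB| ∈ {29}
|BC| ∈ {25}
|AC| ∈ {√(1466)}

|AC| = √(1466)  (≈ 38.2884)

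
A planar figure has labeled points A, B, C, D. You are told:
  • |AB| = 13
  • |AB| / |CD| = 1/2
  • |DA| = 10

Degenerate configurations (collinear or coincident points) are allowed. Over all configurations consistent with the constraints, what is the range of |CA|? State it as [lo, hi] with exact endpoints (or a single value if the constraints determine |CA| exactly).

|CA| ∈ [16, 36]  (≈ [16.0000, 36.0000])

|AB| ∈ {13}
|AD| ∈ {10}
|CD| ∈ {26}
|BD| ∈ [3, 23]
|AC| ∈ [16, 36]
|BC| ∈ [3, 49]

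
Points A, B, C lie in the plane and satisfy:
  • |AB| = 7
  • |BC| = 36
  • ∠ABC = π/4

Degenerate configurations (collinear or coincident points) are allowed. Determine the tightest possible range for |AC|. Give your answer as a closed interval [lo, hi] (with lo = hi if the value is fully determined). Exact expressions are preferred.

|AC| = √(1345 - 252·√(2))  (≈ 31.4423)

|AB| ∈ {7}
|BC| ∈ {36}
|AC| ∈ {√(1345 - 252·√(2))}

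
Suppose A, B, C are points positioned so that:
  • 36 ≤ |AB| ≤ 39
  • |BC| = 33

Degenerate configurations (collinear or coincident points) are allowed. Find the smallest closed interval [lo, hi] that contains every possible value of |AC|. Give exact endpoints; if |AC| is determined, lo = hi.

|AC| ∈ [3, 72]  (≈ [3.0000, 72.0000])

|AB| ∈ [36, 39]
|BC| ∈ {33}
|AC| ∈ [3, 72]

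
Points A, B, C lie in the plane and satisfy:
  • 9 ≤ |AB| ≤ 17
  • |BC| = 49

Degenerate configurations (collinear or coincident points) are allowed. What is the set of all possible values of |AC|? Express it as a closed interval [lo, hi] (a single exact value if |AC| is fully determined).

|AB| ∈ [9, 17]
|BC| ∈ {49}
|AC| ∈ [32, 66]

|AC| ∈ [32, 66]  (≈ [32.0000, 66.0000])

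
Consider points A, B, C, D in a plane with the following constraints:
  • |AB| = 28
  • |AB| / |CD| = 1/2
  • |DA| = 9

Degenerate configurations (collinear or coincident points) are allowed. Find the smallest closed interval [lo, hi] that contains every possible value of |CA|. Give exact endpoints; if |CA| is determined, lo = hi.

|CA| ∈ [47, 65]  (≈ [47.0000, 65.0000])

|AB| ∈ {28}
|AD| ∈ {9}
|CD| ∈ {56}
|BD| ∈ [19, 37]
|AC| ∈ [47, 65]
|BC| ∈ [19, 93]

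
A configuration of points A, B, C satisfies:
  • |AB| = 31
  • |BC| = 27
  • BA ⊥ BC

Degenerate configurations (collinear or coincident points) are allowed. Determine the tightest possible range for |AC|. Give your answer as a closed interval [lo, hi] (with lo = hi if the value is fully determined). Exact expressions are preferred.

|AC| = 13·√(10)  (≈ 41.1096)

|AB| ∈ {31}
|BC| ∈ {27}
|AC| ∈ {13·√(10)}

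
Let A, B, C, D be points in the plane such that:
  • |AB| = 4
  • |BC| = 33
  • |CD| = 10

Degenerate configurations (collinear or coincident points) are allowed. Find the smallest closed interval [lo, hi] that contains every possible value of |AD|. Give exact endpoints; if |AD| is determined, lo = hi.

|AD| ∈ [19, 47]  (≈ [19.0000, 47.0000])

|AB| ∈ {4}
|BC| ∈ {33}
|CD| ∈ {10}
|AC| ∈ [29, 37]
|BD| ∈ [23, 43]
|AD| ∈ [19, 47]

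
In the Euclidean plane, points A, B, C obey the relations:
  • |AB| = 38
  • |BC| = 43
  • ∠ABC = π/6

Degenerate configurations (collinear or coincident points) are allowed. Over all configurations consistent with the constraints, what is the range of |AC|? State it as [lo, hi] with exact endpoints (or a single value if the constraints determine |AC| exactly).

|AB| ∈ {38}
|BC| ∈ {43}
|AC| ∈ {√(3293 - 1634·√(3))}

|AC| = √(3293 - 1634·√(3))  (≈ 21.5135)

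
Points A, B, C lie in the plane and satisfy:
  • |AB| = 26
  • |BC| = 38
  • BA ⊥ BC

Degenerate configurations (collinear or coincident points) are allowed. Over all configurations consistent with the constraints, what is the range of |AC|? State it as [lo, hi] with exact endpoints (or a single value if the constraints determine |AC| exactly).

|AC| = 2·√(530)  (≈ 46.0435)

|AB| ∈ {26}
|BC| ∈ {38}
|AC| ∈ {2·√(530)}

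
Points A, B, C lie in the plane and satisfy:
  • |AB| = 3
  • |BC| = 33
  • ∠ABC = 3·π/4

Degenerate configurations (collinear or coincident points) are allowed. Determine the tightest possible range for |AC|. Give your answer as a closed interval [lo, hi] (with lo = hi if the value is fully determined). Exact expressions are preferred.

|AC| = 3·√(11·√(2) + 122)  (≈ 35.1853)

|AB| ∈ {3}
|BC| ∈ {33}
|AC| ∈ {3·√(11·√(2) + 122)}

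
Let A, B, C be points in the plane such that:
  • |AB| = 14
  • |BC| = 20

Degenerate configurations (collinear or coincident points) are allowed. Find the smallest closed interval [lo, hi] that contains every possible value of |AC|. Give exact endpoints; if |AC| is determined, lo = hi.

|AB| ∈ {14}
|BC| ∈ {20}
|AC| ∈ [6, 34]

|AC| ∈ [6, 34]  (≈ [6.0000, 34.0000])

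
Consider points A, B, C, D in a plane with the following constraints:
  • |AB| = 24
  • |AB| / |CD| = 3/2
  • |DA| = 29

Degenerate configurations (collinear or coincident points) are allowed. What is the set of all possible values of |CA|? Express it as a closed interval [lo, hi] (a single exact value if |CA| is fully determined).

|CA| ∈ [13, 45]  (≈ [13.0000, 45.0000])

|AB| ∈ {24}
|AD| ∈ {29}
|CD| ∈ {16}
|BD| ∈ [5, 53]
|AC| ∈ [13, 45]
|BC| ∈ [0, 69]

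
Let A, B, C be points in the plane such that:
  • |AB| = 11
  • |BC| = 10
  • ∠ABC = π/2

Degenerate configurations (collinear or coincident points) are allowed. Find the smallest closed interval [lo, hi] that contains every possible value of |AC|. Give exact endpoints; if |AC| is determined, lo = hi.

|AB| ∈ {11}
|BC| ∈ {10}
|AC| ∈ {√(221)}

|AC| = √(221)  (≈ 14.8661)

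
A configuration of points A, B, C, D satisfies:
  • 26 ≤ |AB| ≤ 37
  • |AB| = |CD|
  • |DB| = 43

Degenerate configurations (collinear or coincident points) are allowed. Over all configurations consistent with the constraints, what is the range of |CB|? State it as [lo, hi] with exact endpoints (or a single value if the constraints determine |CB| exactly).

|CB| ∈ [6, 80]  (≈ [6.0000, 80.0000])

|AB| ∈ [26, 37]
|BD| ∈ {43}
|CD| ∈ [26, 37]
|AD| ∈ [6, 80]
|BC| ∈ [6, 80]
|AC| ∈ [0, 117]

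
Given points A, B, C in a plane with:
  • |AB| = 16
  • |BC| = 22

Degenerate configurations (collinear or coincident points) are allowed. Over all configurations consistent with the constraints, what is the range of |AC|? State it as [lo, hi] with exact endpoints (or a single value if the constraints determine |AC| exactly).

|AC| ∈ [6, 38]  (≈ [6.0000, 38.0000])

|AB| ∈ {16}
|BC| ∈ {22}
|AC| ∈ [6, 38]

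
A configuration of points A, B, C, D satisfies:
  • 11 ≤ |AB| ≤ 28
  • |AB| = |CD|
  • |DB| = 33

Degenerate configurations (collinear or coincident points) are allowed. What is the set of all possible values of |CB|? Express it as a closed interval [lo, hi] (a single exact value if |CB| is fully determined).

|AB| ∈ [11, 28]
|BD| ∈ {33}
|CD| ∈ [11, 28]
|AD| ∈ [5, 61]
|BC| ∈ [5, 61]
|AC| ∈ [0, 89]

|CB| ∈ [5, 61]  (≈ [5.0000, 61.0000])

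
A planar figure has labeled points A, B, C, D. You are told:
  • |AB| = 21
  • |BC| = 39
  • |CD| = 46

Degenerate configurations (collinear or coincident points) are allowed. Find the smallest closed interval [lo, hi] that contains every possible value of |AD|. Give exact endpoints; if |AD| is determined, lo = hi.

|AB| ∈ {21}
|BC| ∈ {39}
|CD| ∈ {46}
|AC| ∈ [18, 60]
|BD| ∈ [7, 85]
|AD| ∈ [0, 106]

|AD| ∈ [0, 106]  (≈ [0.0000, 106.0000])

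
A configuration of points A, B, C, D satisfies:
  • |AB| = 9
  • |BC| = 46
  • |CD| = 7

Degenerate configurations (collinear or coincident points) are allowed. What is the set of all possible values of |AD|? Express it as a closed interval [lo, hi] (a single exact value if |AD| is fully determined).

|AD| ∈ [30, 62]  (≈ [30.0000, 62.0000])

|AB| ∈ {9}
|BC| ∈ {46}
|CD| ∈ {7}
|AC| ∈ [37, 55]
|BD| ∈ [39, 53]
|AD| ∈ [30, 62]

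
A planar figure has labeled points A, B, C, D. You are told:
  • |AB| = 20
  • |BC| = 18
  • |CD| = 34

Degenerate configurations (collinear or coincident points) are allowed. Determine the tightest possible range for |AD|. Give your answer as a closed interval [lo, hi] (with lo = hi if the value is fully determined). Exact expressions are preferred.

|AB| ∈ {20}
|BC| ∈ {18}
|CD| ∈ {34}
|AC| ∈ [2, 38]
|BD| ∈ [16, 52]
|AD| ∈ [0, 72]

|AD| ∈ [0, 72]  (≈ [0.0000, 72.0000])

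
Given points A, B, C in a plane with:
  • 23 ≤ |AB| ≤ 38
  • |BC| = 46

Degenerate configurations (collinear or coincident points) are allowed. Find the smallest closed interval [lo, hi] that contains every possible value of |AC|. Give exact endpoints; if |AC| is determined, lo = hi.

|AB| ∈ [23, 38]
|BC| ∈ {46}
|AC| ∈ [8, 84]

|AC| ∈ [8, 84]  (≈ [8.0000, 84.0000])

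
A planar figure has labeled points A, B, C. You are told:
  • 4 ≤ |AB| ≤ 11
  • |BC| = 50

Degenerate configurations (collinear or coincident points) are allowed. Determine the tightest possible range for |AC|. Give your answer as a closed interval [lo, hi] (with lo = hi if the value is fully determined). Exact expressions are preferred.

|AB| ∈ [4, 11]
|BC| ∈ {50}
|AC| ∈ [39, 61]

|AC| ∈ [39, 61]  (≈ [39.0000, 61.0000])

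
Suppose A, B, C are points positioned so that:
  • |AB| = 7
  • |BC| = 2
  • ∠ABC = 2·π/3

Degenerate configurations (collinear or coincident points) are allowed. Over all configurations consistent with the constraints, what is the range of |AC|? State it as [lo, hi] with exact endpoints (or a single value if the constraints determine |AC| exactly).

|AB| ∈ {7}
|BC| ∈ {2}
|AC| ∈ {√(67)}

|AC| = √(67)  (≈ 8.1854)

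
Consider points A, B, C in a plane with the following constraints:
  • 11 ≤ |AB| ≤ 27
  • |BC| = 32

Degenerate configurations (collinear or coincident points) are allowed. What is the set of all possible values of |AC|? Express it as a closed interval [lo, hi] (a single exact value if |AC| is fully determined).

|AB| ∈ [11, 27]
|BC| ∈ {32}
|AC| ∈ [5, 59]

|AC| ∈ [5, 59]  (≈ [5.0000, 59.0000])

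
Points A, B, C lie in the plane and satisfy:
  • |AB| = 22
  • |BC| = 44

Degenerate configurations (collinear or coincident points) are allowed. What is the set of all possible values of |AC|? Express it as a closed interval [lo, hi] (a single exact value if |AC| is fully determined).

|AB| ∈ {22}
|BC| ∈ {44}
|AC| ∈ [22, 66]

|AC| ∈ [22, 66]  (≈ [22.0000, 66.0000])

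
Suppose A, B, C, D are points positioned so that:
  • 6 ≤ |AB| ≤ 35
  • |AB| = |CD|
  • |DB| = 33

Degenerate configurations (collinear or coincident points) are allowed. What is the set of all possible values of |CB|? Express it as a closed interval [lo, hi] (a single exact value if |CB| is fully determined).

|AB| ∈ [6, 35]
|BD| ∈ {33}
|CD| ∈ [6, 35]
|AD| ∈ [0, 68]
|BC| ∈ [0, 68]
|AC| ∈ [0, 103]

|CB| ∈ [0, 68]  (≈ [0.0000, 68.0000])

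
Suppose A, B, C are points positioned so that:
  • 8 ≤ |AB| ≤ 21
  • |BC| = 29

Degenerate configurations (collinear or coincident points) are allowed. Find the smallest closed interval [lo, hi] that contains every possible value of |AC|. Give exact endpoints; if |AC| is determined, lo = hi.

|AB| ∈ [8, 21]
|BC| ∈ {29}
|AC| ∈ [8, 50]

|AC| ∈ [8, 50]  (≈ [8.0000, 50.0000])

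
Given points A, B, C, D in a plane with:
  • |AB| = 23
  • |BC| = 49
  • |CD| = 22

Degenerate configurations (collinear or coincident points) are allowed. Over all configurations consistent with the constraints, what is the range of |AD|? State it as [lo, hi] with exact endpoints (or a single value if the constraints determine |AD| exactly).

|AD| ∈ [4, 94]  (≈ [4.0000, 94.0000])

|AB| ∈ {23}
|BC| ∈ {49}
|CD| ∈ {22}
|AC| ∈ [26, 72]
|BD| ∈ [27, 71]
|AD| ∈ [4, 94]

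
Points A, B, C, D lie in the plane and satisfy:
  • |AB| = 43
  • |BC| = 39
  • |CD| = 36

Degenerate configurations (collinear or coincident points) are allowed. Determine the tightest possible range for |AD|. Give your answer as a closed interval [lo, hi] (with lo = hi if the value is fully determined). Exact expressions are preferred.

|AD| ∈ [0, 118]  (≈ [0.0000, 118.0000])

|AB| ∈ {43}
|BC| ∈ {39}
|CD| ∈ {36}
|AC| ∈ [4, 82]
|BD| ∈ [3, 75]
|AD| ∈ [0, 118]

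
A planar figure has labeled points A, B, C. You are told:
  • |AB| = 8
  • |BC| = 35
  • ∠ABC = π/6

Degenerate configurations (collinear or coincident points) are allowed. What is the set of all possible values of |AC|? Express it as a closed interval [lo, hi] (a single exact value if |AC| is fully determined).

|AB| ∈ {8}
|BC| ∈ {35}
|AC| ∈ {√(1289 - 280·√(3))}

|AC| = √(1289 - 280·√(3))  (≈ 28.3553)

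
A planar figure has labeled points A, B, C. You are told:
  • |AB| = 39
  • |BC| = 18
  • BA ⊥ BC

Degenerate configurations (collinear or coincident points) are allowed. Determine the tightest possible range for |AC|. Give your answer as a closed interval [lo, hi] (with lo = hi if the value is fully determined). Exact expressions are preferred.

|AB| ∈ {39}
|BC| ∈ {18}
|AC| ∈ {3·√(205)}

|AC| = 3·√(205)  (≈ 42.9535)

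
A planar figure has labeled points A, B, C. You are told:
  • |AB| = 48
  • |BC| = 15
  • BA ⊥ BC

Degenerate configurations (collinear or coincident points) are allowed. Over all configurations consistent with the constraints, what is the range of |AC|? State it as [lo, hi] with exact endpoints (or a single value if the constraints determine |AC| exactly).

|AB| ∈ {48}
|BC| ∈ {15}
|AC| ∈ {3·√(281)}

|AC| = 3·√(281)  (≈ 50.2892)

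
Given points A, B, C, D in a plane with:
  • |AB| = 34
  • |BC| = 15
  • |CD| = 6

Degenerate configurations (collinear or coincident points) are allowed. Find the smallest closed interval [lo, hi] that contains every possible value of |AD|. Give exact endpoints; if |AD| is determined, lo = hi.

|AB| ∈ {34}
|BC| ∈ {15}
|CD| ∈ {6}
|AC| ∈ [19, 49]
|BD| ∈ [9, 21]
|AD| ∈ [13, 55]

|AD| ∈ [13, 55]  (≈ [13.0000, 55.0000])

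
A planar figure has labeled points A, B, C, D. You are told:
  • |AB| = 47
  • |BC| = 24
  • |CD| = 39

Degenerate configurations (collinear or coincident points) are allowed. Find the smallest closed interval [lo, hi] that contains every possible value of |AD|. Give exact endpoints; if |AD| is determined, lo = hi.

|AB| ∈ {47}
|BC| ∈ {24}
|CD| ∈ {39}
|AC| ∈ [23, 71]
|BD| ∈ [15, 63]
|AD| ∈ [0, 110]

|AD| ∈ [0, 110]  (≈ [0.0000, 110.0000])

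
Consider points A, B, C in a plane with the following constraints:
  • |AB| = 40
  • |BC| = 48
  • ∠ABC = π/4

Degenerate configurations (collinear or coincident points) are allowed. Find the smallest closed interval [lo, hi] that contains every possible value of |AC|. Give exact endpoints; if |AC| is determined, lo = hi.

|AC| = 8·√(61 - 30·√(2))  (≈ 34.4777)

|AB| ∈ {40}
|BC| ∈ {48}
|AC| ∈ {8·√(61 - 30·√(2))}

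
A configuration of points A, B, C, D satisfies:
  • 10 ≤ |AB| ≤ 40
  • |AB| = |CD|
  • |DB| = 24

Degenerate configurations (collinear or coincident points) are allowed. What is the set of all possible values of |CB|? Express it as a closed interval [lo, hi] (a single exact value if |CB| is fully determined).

|AB| ∈ [10, 40]
|BD| ∈ {24}
|CD| ∈ [10, 40]
|AD| ∈ [0, 64]
|BC| ∈ [0, 64]
|AC| ∈ [0, 104]

|CB| ∈ [0, 64]  (≈ [0.0000, 64.0000])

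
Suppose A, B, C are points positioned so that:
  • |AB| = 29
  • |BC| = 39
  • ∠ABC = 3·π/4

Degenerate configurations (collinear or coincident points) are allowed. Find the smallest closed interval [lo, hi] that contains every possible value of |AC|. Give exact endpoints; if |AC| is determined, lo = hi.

|AC| = √(1131·√(2) + 2362)  (≈ 62.9403)

|AB| ∈ {29}
|BC| ∈ {39}
|AC| ∈ {√(1131·√(2) + 2362)}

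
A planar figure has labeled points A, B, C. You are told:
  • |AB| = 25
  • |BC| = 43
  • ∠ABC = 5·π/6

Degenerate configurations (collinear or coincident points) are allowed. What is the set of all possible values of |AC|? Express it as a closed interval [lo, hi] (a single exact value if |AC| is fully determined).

|AC| = √(1075·√(3) + 2474)  (≈ 65.8480)

|AB| ∈ {25}
|BC| ∈ {43}
|AC| ∈ {√(1075·√(3) + 2474)}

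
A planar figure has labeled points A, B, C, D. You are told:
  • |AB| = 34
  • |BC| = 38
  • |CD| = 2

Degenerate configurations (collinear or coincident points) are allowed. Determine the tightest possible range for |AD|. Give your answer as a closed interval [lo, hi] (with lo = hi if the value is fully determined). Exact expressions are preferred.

|AB| ∈ {34}
|BC| ∈ {38}
|CD| ∈ {2}
|AC| ∈ [4, 72]
|BD| ∈ [36, 40]
|AD| ∈ [2, 74]

|AD| ∈ [2, 74]  (≈ [2.0000, 74.0000])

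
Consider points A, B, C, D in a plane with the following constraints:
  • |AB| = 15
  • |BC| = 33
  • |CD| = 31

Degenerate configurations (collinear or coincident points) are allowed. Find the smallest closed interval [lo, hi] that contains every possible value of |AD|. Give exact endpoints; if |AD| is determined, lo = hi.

|AD| ∈ [0, 79]  (≈ [0.0000, 79.0000])

|AB| ∈ {15}
|BC| ∈ {33}
|CD| ∈ {31}
|AC| ∈ [18, 48]
|BD| ∈ [2, 64]
|AD| ∈ [0, 79]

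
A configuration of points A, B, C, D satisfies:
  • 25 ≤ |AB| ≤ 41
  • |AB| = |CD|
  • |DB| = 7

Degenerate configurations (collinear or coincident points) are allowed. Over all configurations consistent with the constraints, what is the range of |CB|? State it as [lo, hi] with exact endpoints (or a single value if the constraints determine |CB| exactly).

|AB| ∈ [25, 41]
|BD| ∈ {7}
|CD| ∈ [25, 41]
|AD| ∈ [18, 48]
|BC| ∈ [18, 48]
|AC| ∈ [0, 89]

|CB| ∈ [18, 48]  (≈ [18.0000, 48.0000])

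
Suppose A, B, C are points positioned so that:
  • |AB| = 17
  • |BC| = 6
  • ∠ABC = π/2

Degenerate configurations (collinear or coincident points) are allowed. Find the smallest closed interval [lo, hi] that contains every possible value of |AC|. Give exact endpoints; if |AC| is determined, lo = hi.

|AB| ∈ {17}
|BC| ∈ {6}
|AC| ∈ {5·√(13)}

|AC| = 5·√(13)  (≈ 18.0278)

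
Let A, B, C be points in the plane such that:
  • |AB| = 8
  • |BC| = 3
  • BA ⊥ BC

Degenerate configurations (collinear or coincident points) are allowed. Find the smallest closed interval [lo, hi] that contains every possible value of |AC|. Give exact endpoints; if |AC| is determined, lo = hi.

|AB| ∈ {8}
|BC| ∈ {3}
|AC| ∈ {√(73)}

|AC| = √(73)  (≈ 8.5440)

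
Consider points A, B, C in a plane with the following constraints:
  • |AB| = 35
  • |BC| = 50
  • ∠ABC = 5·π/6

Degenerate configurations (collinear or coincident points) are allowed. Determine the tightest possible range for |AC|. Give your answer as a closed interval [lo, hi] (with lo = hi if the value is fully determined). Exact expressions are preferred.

|AB| ∈ {35}
|BC| ∈ {50}
|AC| ∈ {5·√(70·√(3) + 149)}

|AC| = 5·√(70·√(3) + 149)  (≈ 82.1954)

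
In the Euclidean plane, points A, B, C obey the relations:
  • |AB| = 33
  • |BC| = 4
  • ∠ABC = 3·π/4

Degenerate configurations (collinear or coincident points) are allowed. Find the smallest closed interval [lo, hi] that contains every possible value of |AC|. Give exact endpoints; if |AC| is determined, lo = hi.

|AB| ∈ {33}
|BC| ∈ {4}
|AC| ∈ {√(132·√(2) + 1105)}

|AC| = √(132·√(2) + 1105)  (≈ 35.9399)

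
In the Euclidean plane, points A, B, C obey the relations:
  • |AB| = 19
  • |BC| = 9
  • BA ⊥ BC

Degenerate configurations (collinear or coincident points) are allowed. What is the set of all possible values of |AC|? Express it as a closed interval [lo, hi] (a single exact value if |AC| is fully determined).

|AB| ∈ {19}
|BC| ∈ {9}
|AC| ∈ {√(442)}

|AC| = √(442)  (≈ 21.0238)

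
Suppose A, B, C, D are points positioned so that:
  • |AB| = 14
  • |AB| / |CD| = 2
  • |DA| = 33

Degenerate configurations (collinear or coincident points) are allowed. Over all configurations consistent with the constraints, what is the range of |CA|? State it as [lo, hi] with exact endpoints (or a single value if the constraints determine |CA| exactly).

|AB| ∈ {14}
|AD| ∈ {33}
|CD| ∈ {7}
|BD| ∈ [19, 47]
|AC| ∈ [26, 40]
|BC| ∈ [12, 54]

|CA| ∈ [26, 40]  (≈ [26.0000, 40.0000])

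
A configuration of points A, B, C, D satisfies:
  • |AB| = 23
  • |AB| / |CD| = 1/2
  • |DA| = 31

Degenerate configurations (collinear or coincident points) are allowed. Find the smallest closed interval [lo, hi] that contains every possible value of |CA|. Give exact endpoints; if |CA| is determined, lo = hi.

|AB| ∈ {23}
|AD| ∈ {31}
|CD| ∈ {46}
|BD| ∈ [8, 54]
|AC| ∈ [15, 77]
|BC| ∈ [0, 100]

|CA| ∈ [15, 77]  (≈ [15.0000, 77.0000])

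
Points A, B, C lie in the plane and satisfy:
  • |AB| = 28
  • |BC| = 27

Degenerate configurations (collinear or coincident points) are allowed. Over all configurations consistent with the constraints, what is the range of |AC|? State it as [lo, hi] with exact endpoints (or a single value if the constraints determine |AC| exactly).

|AB| ∈ {28}
|BC| ∈ {27}
|AC| ∈ [1, 55]

|AC| ∈ [1, 55]  (≈ [1.0000, 55.0000])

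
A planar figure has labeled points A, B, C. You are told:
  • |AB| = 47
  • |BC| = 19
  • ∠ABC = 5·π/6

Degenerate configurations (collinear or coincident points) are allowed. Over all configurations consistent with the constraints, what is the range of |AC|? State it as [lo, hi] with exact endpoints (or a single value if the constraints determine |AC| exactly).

|AC| = √(893·√(3) + 2570)  (≈ 64.1617)

|AB| ∈ {47}
|BC| ∈ {19}
|AC| ∈ {√(893·√(3) + 2570)}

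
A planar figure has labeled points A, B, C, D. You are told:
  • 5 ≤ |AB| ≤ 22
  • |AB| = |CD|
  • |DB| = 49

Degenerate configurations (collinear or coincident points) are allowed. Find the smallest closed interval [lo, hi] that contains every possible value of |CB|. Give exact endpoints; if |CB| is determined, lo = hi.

|AB| ∈ [5, 22]
|BD| ∈ {49}
|CD| ∈ [5, 22]
|AD| ∈ [27, 71]
|BC| ∈ [27, 71]
|AC| ∈ [5, 93]

|CB| ∈ [27, 71]  (≈ [27.0000, 71.0000])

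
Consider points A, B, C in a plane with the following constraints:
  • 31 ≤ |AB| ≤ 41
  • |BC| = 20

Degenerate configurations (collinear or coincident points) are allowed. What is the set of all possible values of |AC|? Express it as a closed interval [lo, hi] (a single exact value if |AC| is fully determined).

|AB| ∈ [31, 41]
|BC| ∈ {20}
|AC| ∈ [11, 61]

|AC| ∈ [11, 61]  (≈ [11.0000, 61.0000])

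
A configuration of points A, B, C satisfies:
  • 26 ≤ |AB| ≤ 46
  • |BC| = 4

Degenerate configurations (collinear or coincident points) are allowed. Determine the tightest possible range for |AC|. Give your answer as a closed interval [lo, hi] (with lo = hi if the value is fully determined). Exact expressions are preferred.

|AC| ∈ [22, 50]  (≈ [22.0000, 50.0000])

|AB| ∈ [26, 46]
|BC| ∈ {4}
|AC| ∈ [22, 50]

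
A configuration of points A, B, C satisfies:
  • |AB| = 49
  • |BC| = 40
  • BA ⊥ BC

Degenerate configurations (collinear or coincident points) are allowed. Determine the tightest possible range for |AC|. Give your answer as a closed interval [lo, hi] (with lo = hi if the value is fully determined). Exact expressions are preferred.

|AC| = √(4001)  (≈ 63.2535)

|AB| ∈ {49}
|BC| ∈ {40}
|AC| ∈ {√(4001)}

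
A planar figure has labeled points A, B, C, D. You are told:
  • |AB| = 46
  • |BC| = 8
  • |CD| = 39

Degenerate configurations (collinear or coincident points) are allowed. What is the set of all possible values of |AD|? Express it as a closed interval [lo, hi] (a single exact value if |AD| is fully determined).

|AB| ∈ {46}
|BC| ∈ {8}
|CD| ∈ {39}
|AC| ∈ [38, 54]
|BD| ∈ [31, 47]
|AD| ∈ [0, 93]

|AD| ∈ [0, 93]  (≈ [0.0000, 93.0000])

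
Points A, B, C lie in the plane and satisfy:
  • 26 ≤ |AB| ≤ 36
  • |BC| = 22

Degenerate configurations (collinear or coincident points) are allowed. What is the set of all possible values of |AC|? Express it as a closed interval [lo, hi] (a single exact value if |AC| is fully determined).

|AB| ∈ [26, 36]
|BC| ∈ {22}
|AC| ∈ [4, 58]

|AC| ∈ [4, 58]  (≈ [4.0000, 58.0000])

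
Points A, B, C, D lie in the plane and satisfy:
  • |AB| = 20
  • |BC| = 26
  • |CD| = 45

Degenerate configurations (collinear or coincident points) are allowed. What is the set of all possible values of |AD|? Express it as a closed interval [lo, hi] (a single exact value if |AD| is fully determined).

|AB| ∈ {20}
|BC| ∈ {26}
|CD| ∈ {45}
|AC| ∈ [6, 46]
|BD| ∈ [19, 71]
|AD| ∈ [0, 91]

|AD| ∈ [0, 91]  (≈ [0.0000, 91.0000])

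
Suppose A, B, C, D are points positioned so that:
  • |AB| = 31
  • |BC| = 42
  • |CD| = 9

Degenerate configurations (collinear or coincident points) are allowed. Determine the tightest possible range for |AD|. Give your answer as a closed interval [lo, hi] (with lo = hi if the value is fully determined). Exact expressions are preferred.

|AB| ∈ {31}
|BC| ∈ {42}
|CD| ∈ {9}
|AC| ∈ [11, 73]
|BD| ∈ [33, 51]
|AD| ∈ [2, 82]

|AD| ∈ [2, 82]  (≈ [2.0000, 82.0000])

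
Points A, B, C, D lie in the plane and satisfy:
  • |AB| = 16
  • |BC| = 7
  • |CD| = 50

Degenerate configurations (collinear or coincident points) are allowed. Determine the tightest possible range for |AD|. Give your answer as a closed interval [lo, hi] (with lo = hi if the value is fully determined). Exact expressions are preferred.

|AD| ∈ [27, 73]  (≈ [27.0000, 73.0000])

|AB| ∈ {16}
|BC| ∈ {7}
|CD| ∈ {50}
|AC| ∈ [9, 23]
|BD| ∈ [43, 57]
|AD| ∈ [27, 73]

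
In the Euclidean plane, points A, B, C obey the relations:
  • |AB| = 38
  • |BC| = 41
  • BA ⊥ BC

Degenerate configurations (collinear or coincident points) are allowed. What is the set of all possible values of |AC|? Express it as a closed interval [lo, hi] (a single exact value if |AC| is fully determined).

|AB| ∈ {38}
|BC| ∈ {41}
|AC| ∈ {25·√(5)}

|AC| = 25·√(5)  (≈ 55.9017)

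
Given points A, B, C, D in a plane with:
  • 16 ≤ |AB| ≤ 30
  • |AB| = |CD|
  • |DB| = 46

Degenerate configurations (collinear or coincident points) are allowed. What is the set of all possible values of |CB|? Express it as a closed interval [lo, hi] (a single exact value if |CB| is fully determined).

|AB| ∈ [16, 30]
|BD| ∈ {46}
|CD| ∈ [16, 30]
|AD| ∈ [16, 76]
|BC| ∈ [16, 76]
|AC| ∈ [0, 106]

|CB| ∈ [16, 76]  (≈ [16.0000, 76.0000])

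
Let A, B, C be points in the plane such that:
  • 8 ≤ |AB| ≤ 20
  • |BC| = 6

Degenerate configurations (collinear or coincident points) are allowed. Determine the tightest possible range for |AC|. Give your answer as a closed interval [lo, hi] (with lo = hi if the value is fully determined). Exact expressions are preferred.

|AB| ∈ [8, 20]
|BC| ∈ {6}
|AC| ∈ [2, 26]

|AC| ∈ [2, 26]  (≈ [2.0000, 26.0000])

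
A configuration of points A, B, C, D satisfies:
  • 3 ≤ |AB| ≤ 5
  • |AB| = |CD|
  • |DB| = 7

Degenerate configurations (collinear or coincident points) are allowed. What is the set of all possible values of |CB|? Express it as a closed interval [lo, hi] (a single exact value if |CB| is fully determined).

|CB| ∈ [2, 12]  (≈ [2.0000, 12.0000])

|AB| ∈ [3, 5]
|BD| ∈ {7}
|CD| ∈ [3, 5]
|AD| ∈ [2, 12]
|BC| ∈ [2, 12]
|AC| ∈ [0, 17]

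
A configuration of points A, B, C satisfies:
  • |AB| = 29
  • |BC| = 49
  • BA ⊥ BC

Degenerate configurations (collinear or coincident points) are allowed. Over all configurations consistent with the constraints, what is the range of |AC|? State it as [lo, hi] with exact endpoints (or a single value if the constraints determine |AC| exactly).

|AC| = √(3242)  (≈ 56.9386)

|AB| ∈ {29}
|BC| ∈ {49}
|AC| ∈ {√(3242)}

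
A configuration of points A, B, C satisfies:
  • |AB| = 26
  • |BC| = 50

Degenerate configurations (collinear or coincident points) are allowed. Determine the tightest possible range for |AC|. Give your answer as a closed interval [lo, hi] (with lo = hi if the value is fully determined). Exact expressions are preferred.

|AC| ∈ [24, 76]  (≈ [24.0000, 76.0000])

|AB| ∈ {26}
|BC| ∈ {50}
|AC| ∈ [24, 76]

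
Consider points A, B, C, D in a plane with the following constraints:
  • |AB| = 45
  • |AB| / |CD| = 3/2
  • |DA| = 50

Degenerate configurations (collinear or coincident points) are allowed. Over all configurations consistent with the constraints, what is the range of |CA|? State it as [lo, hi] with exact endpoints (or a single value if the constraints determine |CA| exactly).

|AB| ∈ {45}
|AD| ∈ {50}
|CD| ∈ {30}
|BD| ∈ [5, 95]
|AC| ∈ [20, 80]
|BC| ∈ [0, 125]

|CA| ∈ [20, 80]  (≈ [20.0000, 80.0000])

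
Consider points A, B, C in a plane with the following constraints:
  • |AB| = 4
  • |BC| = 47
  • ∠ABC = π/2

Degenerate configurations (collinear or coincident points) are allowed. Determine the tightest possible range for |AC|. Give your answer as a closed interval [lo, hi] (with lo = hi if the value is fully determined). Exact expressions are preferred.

|AB| ∈ {4}
|BC| ∈ {47}
|AC| ∈ {5·√(89)}

|AC| = 5·√(89)  (≈ 47.1699)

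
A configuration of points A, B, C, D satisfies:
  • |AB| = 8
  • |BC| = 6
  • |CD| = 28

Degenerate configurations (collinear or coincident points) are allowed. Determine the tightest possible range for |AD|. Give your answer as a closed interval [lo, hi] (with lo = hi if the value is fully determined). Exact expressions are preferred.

|AB| ∈ {8}
|BC| ∈ {6}
|CD| ∈ {28}
|AC| ∈ [2, 14]
|BD| ∈ [22, 34]
|AD| ∈ [14, 42]

|AD| ∈ [14, 42]  (≈ [14.0000, 42.0000])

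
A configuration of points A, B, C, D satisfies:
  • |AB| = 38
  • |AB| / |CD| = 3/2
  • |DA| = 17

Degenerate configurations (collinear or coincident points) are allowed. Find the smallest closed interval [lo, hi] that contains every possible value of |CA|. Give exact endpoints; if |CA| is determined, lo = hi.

|CA| ∈ [25/3, 127/3]  (≈ [8.3333, 42.3333])

|AB| ∈ {38}
|AD| ∈ {17}
|CD| ∈ {76/3}
|BD| ∈ [21, 55]
|AC| ∈ [25/3, 127/3]
|BC| ∈ [0, 241/3]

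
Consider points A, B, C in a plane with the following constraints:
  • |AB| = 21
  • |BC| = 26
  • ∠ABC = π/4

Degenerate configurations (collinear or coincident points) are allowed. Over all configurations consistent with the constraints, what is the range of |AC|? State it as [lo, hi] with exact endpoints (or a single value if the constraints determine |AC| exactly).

|AB| ∈ {21}
|BC| ∈ {26}
|AC| ∈ {√(1117 - 546·√(2))}

|AC| = √(1117 - 546·√(2))  (≈ 18.5699)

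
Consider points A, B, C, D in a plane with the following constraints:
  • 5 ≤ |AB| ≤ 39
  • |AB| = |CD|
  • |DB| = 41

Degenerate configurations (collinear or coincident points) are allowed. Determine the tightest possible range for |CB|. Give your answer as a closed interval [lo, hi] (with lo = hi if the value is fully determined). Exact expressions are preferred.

|CB| ∈ [2, 80]  (≈ [2.0000, 80.0000])

|AB| ∈ [5, 39]
|BD| ∈ {41}
|CD| ∈ [5, 39]
|AD| ∈ [2, 80]
|BC| ∈ [2, 80]
|AC| ∈ [0, 119]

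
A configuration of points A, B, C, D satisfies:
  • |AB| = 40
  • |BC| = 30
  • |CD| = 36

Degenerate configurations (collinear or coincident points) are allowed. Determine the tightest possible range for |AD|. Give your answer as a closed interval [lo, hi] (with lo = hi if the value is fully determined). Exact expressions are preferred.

|AD| ∈ [0, 106]  (≈ [0.0000, 106.0000])

|AB| ∈ {40}
|BC| ∈ {30}
|CD| ∈ {36}
|AC| ∈ [10, 70]
|BD| ∈ [6, 66]
|AD| ∈ [0, 106]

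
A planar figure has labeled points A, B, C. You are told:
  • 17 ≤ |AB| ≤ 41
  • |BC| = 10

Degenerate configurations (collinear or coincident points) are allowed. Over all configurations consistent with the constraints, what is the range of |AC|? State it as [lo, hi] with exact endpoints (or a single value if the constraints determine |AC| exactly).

|AC| ∈ [7, 51]  (≈ [7.0000, 51.0000])

|AB| ∈ [17, 41]
|BC| ∈ {10}
|AC| ∈ [7, 51]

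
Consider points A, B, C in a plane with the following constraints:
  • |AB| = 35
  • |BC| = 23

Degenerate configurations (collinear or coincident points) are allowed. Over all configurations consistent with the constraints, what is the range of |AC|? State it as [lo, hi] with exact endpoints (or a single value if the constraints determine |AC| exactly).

|AC| ∈ [12, 58]  (≈ [12.0000, 58.0000])

|AB| ∈ {35}
|BC| ∈ {23}
|AC| ∈ [12, 58]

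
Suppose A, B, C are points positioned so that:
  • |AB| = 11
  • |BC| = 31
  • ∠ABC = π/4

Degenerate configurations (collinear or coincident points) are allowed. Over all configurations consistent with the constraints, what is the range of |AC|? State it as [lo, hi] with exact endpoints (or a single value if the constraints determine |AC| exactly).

|AC| = √(1082 - 341·√(2))  (≈ 24.4899)

|AB| ∈ {11}
|BC| ∈ {31}
|AC| ∈ {√(1082 - 341·√(2))}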